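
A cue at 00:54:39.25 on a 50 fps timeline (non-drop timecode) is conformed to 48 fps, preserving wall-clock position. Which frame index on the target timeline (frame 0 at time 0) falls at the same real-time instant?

frame 157416

Source frame index: (0×3600 + 54×60 + 39) × 50 + 25 = 163975.
Real time: 163975 / (50) = 6559/2 s.
Target frame: (6559/2) × (48) = 157416.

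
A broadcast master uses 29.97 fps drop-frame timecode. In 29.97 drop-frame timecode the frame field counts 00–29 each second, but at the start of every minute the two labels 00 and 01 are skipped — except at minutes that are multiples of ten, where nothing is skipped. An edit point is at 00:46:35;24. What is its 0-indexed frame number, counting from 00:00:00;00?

Complete 10-minute blocks: 4, each 17982 frames → 71928.
Remaining 6 whole minutes in the current block: 1800 + 5 × 1798 = 10790 frames.
Within the current minute: 35 × 30 + 24 − 2 = 1072 (labels ;00/;01 skipped at this minute). Total = 71928 + 10790 + 1072 = 83790.

83790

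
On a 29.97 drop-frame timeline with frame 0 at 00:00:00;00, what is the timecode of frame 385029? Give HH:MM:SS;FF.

03:34:07;05

Ten DF minutes hold 17982 frames, so frame 385029 lies in block 21 (frames 377622–395603) with 7407 frames into that block.
The block's first minute is 1800 frames and the rest 1798 each; 7407 frames reaches minute 4, so 21 × 18 + 4 × 2 = 386 labels have been skipped so far.
Adding those back, label number 385029 + 386 = 385415 at 30 labels/s is 12847 s + 5 f = 3 h 34 min 7 s frame 5, i.e. 03:34:07;05.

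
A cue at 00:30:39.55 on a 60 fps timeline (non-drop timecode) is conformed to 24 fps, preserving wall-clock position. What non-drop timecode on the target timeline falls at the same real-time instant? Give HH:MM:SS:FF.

00:30:39:22

Source frame index: (0×3600 + 30×60 + 39) × 60 + 55 = 110395.
Real time: 110395 / (60) = 22079/12 s.
Target frame: (22079/12) × (24) = 44158.
At 24 labels/s: frame 44158 → 00:30:39:22.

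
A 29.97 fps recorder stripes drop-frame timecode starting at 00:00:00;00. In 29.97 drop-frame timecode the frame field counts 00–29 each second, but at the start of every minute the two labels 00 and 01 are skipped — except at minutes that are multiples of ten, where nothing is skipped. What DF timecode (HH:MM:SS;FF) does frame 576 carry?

00:00:19;06

Each 10-minute DF block holds 10 × 60 × 30 − 9 × 2 = 17982 frames. 576 ÷ 17982 → 0 full blocks, remainder 576.
Within the partial block the first minute is 1800 frames and each further minute 1798, so 0 further minute boundaries passed. Total skipped labels = 18 × 0 + 2 × 0 = 0.
Non-drop label index = 576 + 0 = 576; at 30 labels/s that is 00:00:19:06, i.e. DF 00:00:19;06.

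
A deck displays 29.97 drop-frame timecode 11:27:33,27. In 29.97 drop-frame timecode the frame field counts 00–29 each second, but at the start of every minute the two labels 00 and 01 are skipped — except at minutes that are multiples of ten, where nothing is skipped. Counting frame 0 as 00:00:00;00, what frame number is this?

As if non-drop at 30 labels/s: (11 × 3600 + 27 × 60 + 33) × 30 + 27 = 1237617.
Minute boundaries passed: 687; those not divisible by 10: 687 − 68 = 619; dropped labels = 2 × 619 = 1238.
Actual frame index = 1237617 − 1238 = 1236379.

1236379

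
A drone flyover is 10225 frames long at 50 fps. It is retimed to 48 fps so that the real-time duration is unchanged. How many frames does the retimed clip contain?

9816 frames

Target frames = source frames × (target rate / source rate) = 10225 × (48)/(50) = 10225 × 24/25 = 9816.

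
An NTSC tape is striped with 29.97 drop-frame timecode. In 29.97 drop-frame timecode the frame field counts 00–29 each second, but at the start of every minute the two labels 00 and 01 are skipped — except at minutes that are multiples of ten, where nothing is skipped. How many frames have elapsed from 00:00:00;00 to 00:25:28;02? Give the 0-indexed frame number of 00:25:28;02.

As if non-drop at 30 labels/s: (0 × 3600 + 25 × 60 + 28) × 30 + 2 = 45842.
Minute boundaries passed: 25; those not divisible by 10: 25 − 2 = 23; dropped labels = 2 × 23 = 46.
Actual frame index = 45842 − 46 = 45796.

45796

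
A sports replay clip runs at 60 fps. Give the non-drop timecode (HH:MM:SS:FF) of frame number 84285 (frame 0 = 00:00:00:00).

84285 ÷ 60 = 1404 full seconds, remainder 45 frames.
1404 s = 0 h 23 min 24 s.
Timecode: 00:23:24:45.

00:23:24:45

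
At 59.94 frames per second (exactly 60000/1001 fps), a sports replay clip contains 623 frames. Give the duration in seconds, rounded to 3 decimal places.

10.394 seconds

Running time = 623 × 1001/60000 = 623623/60000 s ≈ 10.394 s.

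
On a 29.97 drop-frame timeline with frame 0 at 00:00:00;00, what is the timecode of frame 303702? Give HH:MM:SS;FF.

Ten DF minutes hold 17982 frames, so frame 303702 lies in block 16 (frames 287712–305693) with 15990 frames into that block.
The block's first minute is 1800 frames and the rest 1798 each; 15990 frames reaches minute 8, so 16 × 18 + 8 × 2 = 304 labels have been skipped so far.
Adding those back, label number 303702 + 304 = 304006 at 30 labels/s is 10133 s + 16 f = 2 h 48 min 53 s frame 16, i.e. 02:48:53;16.

02:48:53;16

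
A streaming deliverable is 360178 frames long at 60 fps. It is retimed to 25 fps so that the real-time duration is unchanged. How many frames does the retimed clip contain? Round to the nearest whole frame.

150074 frames

Frames at target rate = 360178 × (25) / (60) = 900445/6 ≈ 150074.167.
Nearest whole frame: 150074.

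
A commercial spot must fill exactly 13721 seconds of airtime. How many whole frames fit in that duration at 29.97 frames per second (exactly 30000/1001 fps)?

411218 frames

Frames = 13721 × 30000/1001 = 411630000/1001 ≈ 411218.7812.
Complete frames: 411218.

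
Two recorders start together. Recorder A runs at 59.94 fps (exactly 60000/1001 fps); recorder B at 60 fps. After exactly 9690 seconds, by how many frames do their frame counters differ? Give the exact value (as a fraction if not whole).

581400/1001 frames

A emits 60000/1001 × 9690 = 581400000/1001 frames; B emits 60 × 9690 = 581400.
Difference = 581400/1001 frames (≈ 580.8192); B is ahead of A.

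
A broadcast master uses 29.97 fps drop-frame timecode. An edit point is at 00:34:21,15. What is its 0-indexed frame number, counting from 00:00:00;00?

61783

As if non-drop at 30 labels/s: (0 × 3600 + 34 × 60 + 21) × 30 + 15 = 61845.
Minute boundaries passed: 34; those not divisible by 10: 34 − 3 = 31; dropped labels = 2 × 31 = 62.
Actual frame index = 61845 − 62 = 61783.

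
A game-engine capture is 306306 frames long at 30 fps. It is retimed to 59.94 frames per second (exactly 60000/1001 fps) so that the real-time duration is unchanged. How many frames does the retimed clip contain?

612000 frames

Target frames = source frames × (target rate / source rate) = 306306 × (60000/1001)/(30) = 306306 × 2000/1001 = 612000.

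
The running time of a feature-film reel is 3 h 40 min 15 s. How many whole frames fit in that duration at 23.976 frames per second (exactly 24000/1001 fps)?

316843 frames

3 h 40 min 15 s = 13215 s.
Frames = 13215 × 24000/1001 = 317160000/1001 ≈ 316843.1568.
Complete frames: 316843.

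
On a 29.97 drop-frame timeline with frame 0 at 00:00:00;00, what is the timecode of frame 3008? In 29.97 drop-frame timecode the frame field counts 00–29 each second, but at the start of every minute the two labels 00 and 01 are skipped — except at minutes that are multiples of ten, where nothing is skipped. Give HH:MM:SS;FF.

00:01:40;10

Each 10-minute DF block holds 10 × 60 × 30 − 9 × 2 = 17982 frames. 3008 ÷ 17982 → 0 full blocks, remainder 3008.
Within the partial block the first minute is 1800 frames and each further minute 1798, so 1 further minute boundary passed. Total skipped labels = 18 × 0 + 2 × 1 = 2.
Non-drop label index = 3008 + 2 = 3010; at 30 labels/s that is 00:01:40:10, i.e. DF 00:01:40;10.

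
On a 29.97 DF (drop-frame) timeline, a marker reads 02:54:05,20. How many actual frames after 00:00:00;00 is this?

Complete 10-minute blocks: 17, each 17982 frames → 305694.
Remaining 4 whole minutes in the current block: 1800 + 3 × 1798 = 7194 frames.
Within the current minute: 5 × 30 + 20 − 2 = 168 (labels ;00/;01 skipped at this minute). Total = 305694 + 7194 + 168 = 313056.

313056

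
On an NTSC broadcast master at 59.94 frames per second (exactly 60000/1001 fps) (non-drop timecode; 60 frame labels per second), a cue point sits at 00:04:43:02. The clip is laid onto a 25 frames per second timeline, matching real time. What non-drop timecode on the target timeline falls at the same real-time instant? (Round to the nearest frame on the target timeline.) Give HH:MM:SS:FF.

Source frame index: (0×3600 + 4×60 + 43) × 60 + 2 = 16982.
Real time: 16982 / (60000/1001) = 8499491/30000 s.
Target frame: (8499491/30000) × (25) = 8499491/1200 ≈ 7082.909 → 7083.
At 25 labels/s: frame 7083 → 00:04:43:08.

00:04:43:08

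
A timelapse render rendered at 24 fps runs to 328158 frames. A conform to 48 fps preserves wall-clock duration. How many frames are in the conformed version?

Target frames = source frames × (target rate / source rate) = 328158 × (48)/(24) = 328158 × 2 = 656316.

656316 frames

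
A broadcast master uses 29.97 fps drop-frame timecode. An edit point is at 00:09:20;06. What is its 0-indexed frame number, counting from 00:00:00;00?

As if non-drop at 30 labels/s: (0 × 3600 + 9 × 60 + 20) × 30 + 6 = 16806.
Minute boundaries passed: 9; those not divisible by 10: 9 − 0 = 9; dropped labels = 2 × 9 = 18.
Actual frame index = 16806 − 18 = 16788.

16788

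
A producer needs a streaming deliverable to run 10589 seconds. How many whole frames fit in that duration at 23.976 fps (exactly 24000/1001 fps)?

Frames = 10589 × 24000/1001 = 254136000/1001 ≈ 253882.1179.
Complete frames: 253882.

253882 frames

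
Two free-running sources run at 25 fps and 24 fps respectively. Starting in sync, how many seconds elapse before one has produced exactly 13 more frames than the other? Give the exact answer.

13 seconds

The gap grows by |24 − 25| = 1 frame per second.
Time for a 13-frame gap: 13 ÷ (1) = 13 s.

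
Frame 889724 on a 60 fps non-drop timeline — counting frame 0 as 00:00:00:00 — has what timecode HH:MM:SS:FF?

889724 ÷ 60 = 14828 full seconds, remainder 44 frames.
14828 s = 4 h 7 min 8 s.
Timecode: 04:07:08:44.

04:07:08:44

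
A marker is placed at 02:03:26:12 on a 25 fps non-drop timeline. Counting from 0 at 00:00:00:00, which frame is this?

Total seconds to the label: (2 × 3600 + 3 × 60 + 26) = 7406.
Frame index = 7406 × 25 + 12 = 185162.

185162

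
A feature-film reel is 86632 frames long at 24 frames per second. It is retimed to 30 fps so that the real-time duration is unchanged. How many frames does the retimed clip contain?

108290 frames

Target frames = source frames × (target rate / source rate) = 86632 × (30)/(24) = 86632 × 5/4 = 108290.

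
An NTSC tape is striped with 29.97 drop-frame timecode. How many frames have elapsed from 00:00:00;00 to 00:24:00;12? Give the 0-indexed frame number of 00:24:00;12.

43168

As if non-drop at 30 labels/s: (0 × 3600 + 24 × 60 + 0) × 30 + 12 = 43212.
Minute boundaries passed: 24; those not divisible by 10: 24 − 2 = 22; dropped labels = 2 × 22 = 44.
Actual frame index = 43212 − 44 = 43168.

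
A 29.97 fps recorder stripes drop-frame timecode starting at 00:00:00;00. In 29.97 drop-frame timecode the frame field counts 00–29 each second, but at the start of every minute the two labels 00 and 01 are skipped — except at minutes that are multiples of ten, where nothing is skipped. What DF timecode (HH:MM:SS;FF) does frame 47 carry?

00:00:01;17

Each 10-minute DF block holds 10 × 60 × 30 − 9 × 2 = 17982 frames. 47 ÷ 17982 → 0 full blocks, remainder 47.
Within the partial block the first minute is 1800 frames and each further minute 1798, so 0 further minute boundaries passed. Total skipped labels = 18 × 0 + 2 × 0 = 0.
Non-drop label index = 47 + 0 = 47; at 30 labels/s that is 00:00:01:17, i.e. DF 00:00:01;17.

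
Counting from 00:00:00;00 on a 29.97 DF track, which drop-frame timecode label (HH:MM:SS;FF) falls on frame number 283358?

Each 10-minute DF block holds 10 × 60 × 30 − 9 × 2 = 17982 frames. 283358 ÷ 17982 → 15 full blocks, remainder 13628.
Within the partial block the first minute is 1800 frames and each further minute 1798, so 7 further minute boundaries passed. Total skipped labels = 18 × 15 + 2 × 7 = 284.
Non-drop label index = 283358 + 284 = 283642; at 30 labels/s that is 02:37:34:22, i.e. DF 02:37:34;22.

02:37:34;22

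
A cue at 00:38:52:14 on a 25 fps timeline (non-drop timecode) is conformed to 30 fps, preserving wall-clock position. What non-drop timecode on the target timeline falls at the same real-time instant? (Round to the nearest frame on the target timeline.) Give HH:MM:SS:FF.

Source frame index: (0×3600 + 38×60 + 52) × 25 + 14 = 58314.
Real time: 58314 / (25) = 58314/25 s.
Target frame: (58314/25) × (30) = 349884/5 ≈ 69976.800 → 69977.
At 30 labels/s: frame 69977 → 00:38:52:17.

00:38:52:17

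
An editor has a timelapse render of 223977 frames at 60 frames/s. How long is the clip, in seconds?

3732.95 seconds

Running time = 223977 / (60) = 3732.95 s.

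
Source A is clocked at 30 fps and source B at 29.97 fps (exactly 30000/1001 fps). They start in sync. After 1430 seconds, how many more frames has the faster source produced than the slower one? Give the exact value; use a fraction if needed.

A emits 30 × 1430 = 42900 frames; B emits 30000/1001 × 1430 = 300000/7.
Difference = 300/7 frames (≈ 42.8571); B is behind A.

300/7 frames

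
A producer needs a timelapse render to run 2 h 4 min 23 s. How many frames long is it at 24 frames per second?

179112 frames

2 h 4 min 23 s = 7463 s.
Frames = 7463 × 24 = 179112.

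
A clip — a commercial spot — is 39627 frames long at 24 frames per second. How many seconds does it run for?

1651.125 seconds

Running time = 39627 / (24) = 1651.125 s.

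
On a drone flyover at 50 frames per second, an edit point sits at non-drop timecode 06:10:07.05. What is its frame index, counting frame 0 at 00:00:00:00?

1110355

Total seconds to the label: (6 × 3600 + 10 × 60 + 7) = 22207.
Frame index = 22207 × 50 + 5 = 1110355.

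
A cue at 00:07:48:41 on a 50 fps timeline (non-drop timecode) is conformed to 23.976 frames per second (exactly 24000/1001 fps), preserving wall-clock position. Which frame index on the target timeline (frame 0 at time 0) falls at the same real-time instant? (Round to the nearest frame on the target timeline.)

frame 11240

Source frame index: (0×3600 + 7×60 + 48) × 50 + 41 = 23441.
Real time: 23441 / (50) = 23441/50 s.
Target frame: (23441/50) × (24000/1001) = 1022880/91 ≈ 11240.440 → 11240.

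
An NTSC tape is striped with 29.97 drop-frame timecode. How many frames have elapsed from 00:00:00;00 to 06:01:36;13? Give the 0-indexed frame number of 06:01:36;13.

650243

Complete 10-minute blocks: 36, each 17982 frames → 647352.
Remaining 1 whole minute in the current block: 1800 + 0 × 1798 = 1800 frames.
Within the current minute: 36 × 30 + 13 − 2 = 1091 (labels ;00/;01 skipped at this minute). Total = 647352 + 1800 + 1091 = 650243.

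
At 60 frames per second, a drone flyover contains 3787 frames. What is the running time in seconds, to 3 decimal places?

Running time = 3787 × 1/60 = 3787/60 s ≈ 63.117 s.

63.117 seconds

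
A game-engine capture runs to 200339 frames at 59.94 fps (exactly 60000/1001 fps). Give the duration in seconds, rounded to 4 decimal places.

3342.3223 seconds

Running time = 200339 × 1001/60000 = 200539339/60000 s ≈ 3342.3223 s.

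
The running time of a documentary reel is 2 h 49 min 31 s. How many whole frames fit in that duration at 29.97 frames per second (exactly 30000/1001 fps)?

2 h 49 min 31 s = 10171 s.
Frames = 10171 × 30000/1001 = 43590000/143 ≈ 304825.1748.
Complete frames: 304825.

304825 frames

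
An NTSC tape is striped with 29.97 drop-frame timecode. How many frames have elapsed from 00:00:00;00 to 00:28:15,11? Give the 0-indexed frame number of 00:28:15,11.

50809

Complete 10-minute blocks: 2, each 17982 frames → 35964.
Remaining 8 whole minutes in the current block: 1800 + 7 × 1798 = 14386 frames.
Within the current minute: 15 × 30 + 11 − 2 = 459 (labels ;00/;01 skipped at this minute). Total = 35964 + 14386 + 459 = 50809.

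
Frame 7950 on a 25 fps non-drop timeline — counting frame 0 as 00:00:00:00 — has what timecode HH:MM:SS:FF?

00:05:18:00

7950 ÷ 25 = 318 full seconds, remainder 0 frames.
318 s = 0 h 5 min 18 s.
Timecode: 00:05:18:00.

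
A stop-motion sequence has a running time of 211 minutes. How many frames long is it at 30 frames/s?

379800 frames

211 min = 12660 s.
Frames = 12660 × 30 = 379800.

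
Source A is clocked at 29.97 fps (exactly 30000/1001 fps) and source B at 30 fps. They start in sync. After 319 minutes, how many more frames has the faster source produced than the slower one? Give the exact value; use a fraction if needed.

319 min = 19140 s.
A emits 30000/1001 × 19140 = 52200000/91 frames; B emits 30 × 19140 = 574200.
Difference = 52200/91 frames (≈ 573.6264); B is ahead of A.

52200/91 frames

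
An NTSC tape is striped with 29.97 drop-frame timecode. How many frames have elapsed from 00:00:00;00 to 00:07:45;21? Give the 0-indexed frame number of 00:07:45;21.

As if non-drop at 30 labels/s: (0 × 3600 + 7 × 60 + 45) × 30 + 21 = 13971.
Minute boundaries passed: 7; those not divisible by 10: 7 − 0 = 7; dropped labels = 2 × 7 = 14.
Actual frame index = 13971 − 14 = 13957.

13957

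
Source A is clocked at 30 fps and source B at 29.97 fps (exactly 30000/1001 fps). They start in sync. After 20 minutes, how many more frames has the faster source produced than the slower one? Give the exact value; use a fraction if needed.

36000/1001 frames

20 min = 1200 s.
A emits 30 × 1200 = 36000 frames; B emits 30000/1001 × 1200 = 36000000/1001.
Difference = 36000/1001 frames (≈ 35.9640); B is behind A.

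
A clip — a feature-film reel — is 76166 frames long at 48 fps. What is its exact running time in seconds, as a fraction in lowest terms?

38083/24 seconds

Running time = 76166 ÷ (48) = 76166 × 1/48 = 38083/24 s.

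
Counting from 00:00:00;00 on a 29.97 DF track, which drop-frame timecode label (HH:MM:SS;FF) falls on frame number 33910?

00:18:51;14

Each 10-minute DF block holds 10 × 60 × 30 − 9 × 2 = 17982 frames. 33910 ÷ 17982 → 1 full block, remainder 15928.
Within the partial block the first minute is 1800 frames and each further minute 1798, so 8 further minute boundaries passed. Total skipped labels = 18 × 1 + 2 × 8 = 34.
Non-drop label index = 33910 + 34 = 33944; at 30 labels/s that is 00:18:51:14, i.e. DF 00:18:51;14.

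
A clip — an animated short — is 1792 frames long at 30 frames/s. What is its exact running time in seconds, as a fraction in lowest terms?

896/15 seconds

Running time = 1792 ÷ (30) = 1792 × 1/30 = 896/15 s.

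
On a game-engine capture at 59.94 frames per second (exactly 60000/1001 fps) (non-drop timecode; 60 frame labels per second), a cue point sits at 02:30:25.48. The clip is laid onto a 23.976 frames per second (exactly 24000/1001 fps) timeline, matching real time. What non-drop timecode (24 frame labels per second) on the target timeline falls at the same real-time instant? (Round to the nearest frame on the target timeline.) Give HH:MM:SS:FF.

Source frame index: (2×3600 + 30×60 + 25) × 60 + 48 = 541548.
Real time: 541548 / (60000/1001) = 45174129/5000 s.
Target frame: (45174129/5000) × (24000/1001) = 1083096/5 ≈ 216619.200 → 216619.
At 24 labels/s: frame 216619 → 02:30:25:19.

02:30:25:19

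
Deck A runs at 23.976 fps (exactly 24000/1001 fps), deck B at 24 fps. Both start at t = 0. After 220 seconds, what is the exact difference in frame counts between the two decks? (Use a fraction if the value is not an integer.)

A emits 24000/1001 × 220 = 480000/91 frames; B emits 24 × 220 = 5280.
Difference = 480/91 frames (≈ 5.2747); B is ahead of A.

480/91 frames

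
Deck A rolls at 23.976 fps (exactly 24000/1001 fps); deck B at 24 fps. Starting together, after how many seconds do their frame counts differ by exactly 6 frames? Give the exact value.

250.25 seconds

The gap grows by |24 − 24000/1001| = 24/1001 frames per second.
Time for a 6-frame gap: 6 ÷ (24/1001) = 250.25 s.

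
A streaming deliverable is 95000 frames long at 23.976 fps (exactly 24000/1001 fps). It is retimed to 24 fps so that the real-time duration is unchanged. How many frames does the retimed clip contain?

95095 frames

Target frames = source frames × (target rate / source rate) = 95000 × (24)/(24000/1001) = 95000 × 1001/1000 = 95095.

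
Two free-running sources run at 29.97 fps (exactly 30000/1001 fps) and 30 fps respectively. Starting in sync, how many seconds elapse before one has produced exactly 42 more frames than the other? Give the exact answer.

1401.4 seconds

The gap grows by |30 − 30000/1001| = 30/1001 frames per second.
Time for a 42-frame gap: 42 ÷ (30/1001) = 1401.4 s.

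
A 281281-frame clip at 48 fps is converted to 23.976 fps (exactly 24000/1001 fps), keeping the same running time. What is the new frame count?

140500 frames

Target frames = source frames × (target rate / source rate) = 281281 × (24000/1001)/(48) = 281281 × 500/1001 = 140500.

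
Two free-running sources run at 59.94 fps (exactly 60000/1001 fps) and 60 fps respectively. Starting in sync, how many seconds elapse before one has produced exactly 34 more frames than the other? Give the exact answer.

The gap grows by |60 − 60000/1001| = 60/1001 frames per second.
Time for a 34-frame gap: 34 ÷ (60/1001) = 17017/30 s.

17017/30 seconds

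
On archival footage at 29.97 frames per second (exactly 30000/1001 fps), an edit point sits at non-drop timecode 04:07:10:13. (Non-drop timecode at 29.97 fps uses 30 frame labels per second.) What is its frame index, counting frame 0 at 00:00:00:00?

Total seconds to the label: (4 × 3600 + 7 × 60 + 10) = 14830.
Frame index = 14830 × 30 + 13 = 444913.

frame 444913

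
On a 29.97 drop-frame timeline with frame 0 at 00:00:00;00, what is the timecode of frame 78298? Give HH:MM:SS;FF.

00:43:32;16

Ten DF minutes hold 17982 frames, so frame 78298 lies in block 4 (frames 71928–89909) with 6370 frames into that block.
The block's first minute is 1800 frames and the rest 1798 each; 6370 frames reaches minute 3, so 4 × 18 + 3 × 2 = 78 labels have been skipped so far.
Adding those back, label number 78298 + 78 = 78376 at 30 labels/s is 2612 s + 16 f = 0 h 43 min 32 s frame 16, i.e. 00:43:32;16.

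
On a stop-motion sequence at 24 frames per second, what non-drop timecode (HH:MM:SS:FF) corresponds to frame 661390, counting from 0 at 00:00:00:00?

661390 ÷ 24 = 27557 full seconds, remainder 22 frames.
27557 s = 7 h 39 min 17 s.
Timecode: 07:39:17:22.

07:39:17:22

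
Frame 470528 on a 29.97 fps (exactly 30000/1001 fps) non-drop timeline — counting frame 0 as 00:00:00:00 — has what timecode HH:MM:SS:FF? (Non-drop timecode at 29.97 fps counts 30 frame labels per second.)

04:21:24:08

470528 ÷ 30 = 15684 full seconds, remainder 8 frames.
15684 s = 4 h 21 min 24 s.
Timecode: 04:21:24:08.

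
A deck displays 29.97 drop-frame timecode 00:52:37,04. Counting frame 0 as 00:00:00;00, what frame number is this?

Complete 10-minute blocks: 5, each 17982 frames → 89910.
Remaining 2 whole minutes in the current block: 1800 + 1 × 1798 = 3598 frames.
Within the current minute: 37 × 30 + 4 − 2 = 1112 (labels ;00/;01 skipped at this minute). Total = 89910 + 3598 + 1112 = 94620.

94620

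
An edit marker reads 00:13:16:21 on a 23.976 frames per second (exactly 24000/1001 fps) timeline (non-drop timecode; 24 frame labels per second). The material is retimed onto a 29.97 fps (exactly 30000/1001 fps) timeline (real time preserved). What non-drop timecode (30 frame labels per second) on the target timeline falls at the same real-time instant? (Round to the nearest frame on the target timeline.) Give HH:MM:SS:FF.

00:13:16:26

Source frame index: (0×3600 + 13×60 + 16) × 24 + 21 = 19125.
Real time: 19125 / (24000/1001) = 51051/64 s.
Target frame: (51051/64) × (30000/1001) = 95625/4 ≈ 23906.250 → 23906.
At 30 labels/s: frame 23906 → 00:13:16:26.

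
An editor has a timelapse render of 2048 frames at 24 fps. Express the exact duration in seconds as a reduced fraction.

Running time = 2048 ÷ (24) = 2048 × 1/24 = 256/3 s.

256/3 seconds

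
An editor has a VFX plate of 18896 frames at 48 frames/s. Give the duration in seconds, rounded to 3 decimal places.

Running time = 18896 × 1/48 = 1181/3 s ≈ 393.667 s.

393.667 seconds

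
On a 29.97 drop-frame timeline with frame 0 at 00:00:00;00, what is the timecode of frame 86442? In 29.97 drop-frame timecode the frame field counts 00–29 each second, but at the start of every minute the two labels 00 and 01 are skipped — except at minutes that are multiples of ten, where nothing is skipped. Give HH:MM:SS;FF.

Ten DF minutes hold 17982 frames, so frame 86442 lies in block 4 (frames 71928–89909) with 14514 frames into that block.
The block's first minute is 1800 frames and the rest 1798 each; 14514 frames reaches minute 8, so 4 × 18 + 8 × 2 = 88 labels have been skipped so far.
Adding those back, label number 86442 + 88 = 86530 at 30 labels/s is 2884 s + 10 f = 0 h 48 min 4 s frame 10, i.e. 00:48:04;10.

00:48:04;10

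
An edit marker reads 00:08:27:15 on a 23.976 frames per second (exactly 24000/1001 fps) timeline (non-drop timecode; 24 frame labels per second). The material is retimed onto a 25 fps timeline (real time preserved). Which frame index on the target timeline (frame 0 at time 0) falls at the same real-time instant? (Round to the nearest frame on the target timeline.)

Source frame index: (0×3600 + 8×60 + 27) × 24 + 15 = 12183.
Real time: 12183 / (24000/1001) = 4065061/8000 s.
Target frame: (4065061/8000) × (25) = 4065061/320 ≈ 12703.316 → 12703.

frame 12703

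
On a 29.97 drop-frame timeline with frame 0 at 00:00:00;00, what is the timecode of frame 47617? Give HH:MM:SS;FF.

Each 10-minute DF block holds 10 × 60 × 30 − 9 × 2 = 17982 frames. 47617 ÷ 17982 → 2 full blocks, remainder 11653.
Within the partial block the first minute is 1800 frames and each further minute 1798, so 6 further minute boundaries passed. Total skipped labels = 18 × 2 + 2 × 6 = 48.
Non-drop label index = 47617 + 48 = 47665; at 30 labels/s that is 00:26:28:25, i.e. DF 00:26:28;25.

00:26:28;25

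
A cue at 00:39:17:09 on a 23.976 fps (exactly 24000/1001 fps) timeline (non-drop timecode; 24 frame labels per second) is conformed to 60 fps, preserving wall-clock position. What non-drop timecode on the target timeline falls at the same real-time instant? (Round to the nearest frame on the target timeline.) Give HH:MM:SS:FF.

00:39:19:44

Source frame index: (0×3600 + 39×60 + 17) × 24 + 9 = 56577.
Real time: 56577 / (24000/1001) = 18877859/8000 s.
Target frame: (18877859/8000) × (60) = 56633577/400 ≈ 141583.943 → 141584.
At 60 labels/s: frame 141584 → 00:39:19:44.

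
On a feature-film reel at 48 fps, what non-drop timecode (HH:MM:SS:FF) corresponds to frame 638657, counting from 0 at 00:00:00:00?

03:41:45:17

638657 ÷ 48 = 13305 full seconds, remainder 17 frames.
13305 s = 3 h 41 min 45 s.
Timecode: 03:41:45:17.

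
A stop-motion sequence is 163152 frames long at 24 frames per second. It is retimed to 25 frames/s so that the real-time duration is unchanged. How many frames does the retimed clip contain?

Target frames = source frames × (target rate / source rate) = 163152 × (25)/(24) = 163152 × 25/24 = 169950.

169950 frames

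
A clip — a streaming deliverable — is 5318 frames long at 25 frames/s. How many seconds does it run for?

Running time = 5318 / (25) = 212.72 s.

212.72 seconds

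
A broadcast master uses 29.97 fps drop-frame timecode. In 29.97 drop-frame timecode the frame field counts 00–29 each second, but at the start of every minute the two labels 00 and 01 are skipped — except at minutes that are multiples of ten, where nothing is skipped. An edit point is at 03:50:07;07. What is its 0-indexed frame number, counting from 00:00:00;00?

413803

As if non-drop at 30 labels/s: (3 × 3600 + 50 × 60 + 7) × 30 + 7 = 414217.
Minute boundaries passed: 230; those not divisible by 10: 230 − 23 = 207; dropped labels = 2 × 207 = 414.
Actual frame index = 414217 − 414 = 413803.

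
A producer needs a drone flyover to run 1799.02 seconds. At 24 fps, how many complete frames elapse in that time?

Frames = 1799.02 × 24 = 1079412/25 ≈ 43176.4800.
Complete frames: 43176.

43176 frames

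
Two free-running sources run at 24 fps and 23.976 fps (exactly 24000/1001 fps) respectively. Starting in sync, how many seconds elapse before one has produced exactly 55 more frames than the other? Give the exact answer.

The gap grows by |24000/1001 − 24| = 24/1001 frames per second.
Time for a 55-frame gap: 55 ÷ (24/1001) = 55055/24 s.

55055/24 seconds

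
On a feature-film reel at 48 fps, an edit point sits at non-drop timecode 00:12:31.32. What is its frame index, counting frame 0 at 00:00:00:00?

Total seconds to the label: (0 × 3600 + 12 × 60 + 31) = 751.
Frame index = 751 × 48 + 32 = 36080.

36080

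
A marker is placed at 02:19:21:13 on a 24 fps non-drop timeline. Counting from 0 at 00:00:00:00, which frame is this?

Total seconds to the label: (2 × 3600 + 19 × 60 + 21) = 8361.
Frame index = 8361 × 24 + 13 = 200677.

frame 200677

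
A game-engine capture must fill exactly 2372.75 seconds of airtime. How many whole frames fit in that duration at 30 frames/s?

Frames = 2372.75 × 30 = 142365/2 ≈ 71182.5000.
Complete frames: 71182.

71182 frames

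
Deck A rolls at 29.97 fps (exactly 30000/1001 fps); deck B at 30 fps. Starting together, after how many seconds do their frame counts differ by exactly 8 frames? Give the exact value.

4004/15 seconds

The gap grows by |30 − 30000/1001| = 30/1001 frames per second.
Time for a 8-frame gap: 8 ÷ (30/1001) = 4004/15 s.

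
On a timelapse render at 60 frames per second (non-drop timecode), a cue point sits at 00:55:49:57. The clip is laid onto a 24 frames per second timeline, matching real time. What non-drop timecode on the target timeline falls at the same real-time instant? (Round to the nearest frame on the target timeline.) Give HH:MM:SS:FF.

Source frame index: (0×3600 + 55×60 + 49) × 60 + 57 = 200997.
Real time: 200997 / (60) = 66999/20 s.
Target frame: (66999/20) × (24) = 401994/5 ≈ 80398.800 → 80399.
At 24 labels/s: frame 80399 → 00:55:49:23.

00:55:49:23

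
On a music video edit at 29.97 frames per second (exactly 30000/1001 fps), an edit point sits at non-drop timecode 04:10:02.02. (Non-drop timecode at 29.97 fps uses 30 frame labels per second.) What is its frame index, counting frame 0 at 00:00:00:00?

frame 450062

Total seconds to the label: (4 × 3600 + 10 × 60 + 2) = 15002.
Frame index = 15002 × 30 + 2 = 450062.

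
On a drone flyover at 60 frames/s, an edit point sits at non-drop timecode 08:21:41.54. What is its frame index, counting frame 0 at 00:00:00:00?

Total seconds to the label: (8 × 3600 + 21 × 60 + 41) = 30101.
Frame index = 30101 × 60 + 54 = 1806114.

frame 1806114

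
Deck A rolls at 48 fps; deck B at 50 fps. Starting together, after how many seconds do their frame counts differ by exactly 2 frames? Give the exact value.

1 seconds

The gap grows by |50 − 48| = 2 frames per second.
Time for a 2-frame gap: 2 ÷ (2) = 1 s.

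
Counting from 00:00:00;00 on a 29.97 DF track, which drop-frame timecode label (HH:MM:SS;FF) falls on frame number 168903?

01:33:55;21

Each 10-minute DF block holds 10 × 60 × 30 − 9 × 2 = 17982 frames. 168903 ÷ 17982 → 9 full blocks, remainder 7065.
Within the partial block the first minute is 1800 frames and each further minute 1798, so 3 further minute boundaries passed. Total skipped labels = 18 × 9 + 2 × 3 = 168.
Non-drop label index = 168903 + 168 = 169071; at 30 labels/s that is 01:33:55:21, i.e. DF 01:33:55;21.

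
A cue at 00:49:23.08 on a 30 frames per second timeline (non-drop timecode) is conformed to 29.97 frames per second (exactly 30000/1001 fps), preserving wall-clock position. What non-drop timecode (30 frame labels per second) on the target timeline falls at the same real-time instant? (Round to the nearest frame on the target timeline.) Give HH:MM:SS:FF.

00:49:20:09

Source frame index: (0×3600 + 49×60 + 23) × 30 + 8 = 88898.
Real time: 88898 / (30) = 44449/15 s.
Target frame: (44449/15) × (30000/1001) = 88898000/1001 ≈ 88809.191 → 88809.
At 30 labels/s: frame 88809 → 00:49:20:09.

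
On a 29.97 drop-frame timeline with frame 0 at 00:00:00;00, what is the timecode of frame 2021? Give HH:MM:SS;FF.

00:01:07;13

Ten DF minutes hold 17982 frames, so frame 2021 lies in block 0 (frames 0–17981) with 2021 frames into that block.
The block's first minute is 1800 frames and the rest 1798 each; 2021 frames reaches minute 1, so 0 × 18 + 1 × 2 = 2 labels have been skipped so far.
Adding those back, label number 2021 + 2 = 2023 at 30 labels/s is 67 s + 13 f = 0 h 1 min 7 s frame 13, i.e. 00:01:07;13.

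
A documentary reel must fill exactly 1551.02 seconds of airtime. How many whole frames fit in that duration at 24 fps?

Frames = 1551.02 × 24 = 930612/25 ≈ 37224.4800.
Complete frames: 37224.

37224 frames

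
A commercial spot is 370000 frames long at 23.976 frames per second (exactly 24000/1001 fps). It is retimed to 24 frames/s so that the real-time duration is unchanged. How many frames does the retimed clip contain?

370370 frames

Target frames = source frames × (target rate / source rate) = 370000 × (24)/(24000/1001) = 370000 × 1001/1000 = 370370.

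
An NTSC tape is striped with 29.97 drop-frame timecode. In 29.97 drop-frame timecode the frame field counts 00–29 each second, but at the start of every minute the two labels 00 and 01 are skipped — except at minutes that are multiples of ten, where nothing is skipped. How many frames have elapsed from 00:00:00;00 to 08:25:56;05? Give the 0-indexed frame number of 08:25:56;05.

909775

As if non-drop at 30 labels/s: (8 × 3600 + 25 × 60 + 56) × 30 + 5 = 910685.
Minute boundaries passed: 505; those not divisible by 10: 505 − 50 = 455; dropped labels = 2 × 455 = 910.
Actual frame index = 910685 − 910 = 909775.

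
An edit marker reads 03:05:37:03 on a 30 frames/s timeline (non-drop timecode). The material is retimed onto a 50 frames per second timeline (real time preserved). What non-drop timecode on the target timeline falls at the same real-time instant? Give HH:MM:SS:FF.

03:05:37:05

Source frame index: (3×3600 + 5×60 + 37) × 30 + 3 = 334113.
Real time: 334113 / (30) = 111371/10 s.
Target frame: (111371/10) × (50) = 556855.
At 50 labels/s: frame 556855 → 03:05:37:05.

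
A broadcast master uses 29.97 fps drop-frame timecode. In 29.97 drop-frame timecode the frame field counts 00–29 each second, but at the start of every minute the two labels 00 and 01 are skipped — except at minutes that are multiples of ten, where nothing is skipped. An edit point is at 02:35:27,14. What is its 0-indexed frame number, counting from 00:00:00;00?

As if non-drop at 30 labels/s: (2 × 3600 + 35 × 60 + 27) × 30 + 14 = 279824.
Minute boundaries passed: 155; those not divisible by 10: 155 − 15 = 140; dropped labels = 2 × 140 = 280.
Actual frame index = 279824 − 280 = 279544.

279544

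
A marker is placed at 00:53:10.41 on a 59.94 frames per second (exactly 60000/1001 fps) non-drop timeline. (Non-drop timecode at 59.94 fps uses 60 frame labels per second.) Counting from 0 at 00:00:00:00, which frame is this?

191441

Total seconds to the label: (0 × 3600 + 53 × 60 + 10) = 3190.
Frame index = 3190 × 60 + 41 = 191441.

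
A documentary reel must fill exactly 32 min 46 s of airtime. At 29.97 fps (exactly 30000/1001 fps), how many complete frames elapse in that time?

58921 frames

32 min 46 s = 1966 s.
Frames = 1966 × 30000/1001 = 58980000/1001 ≈ 58921.0789.
Complete frames: 58921.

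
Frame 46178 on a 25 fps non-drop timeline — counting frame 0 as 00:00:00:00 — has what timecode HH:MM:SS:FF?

00:30:47:03

46178 ÷ 25 = 1847 full seconds, remainder 3 frames.
1847 s = 0 h 30 min 47 s.
Timecode: 00:30:47:03.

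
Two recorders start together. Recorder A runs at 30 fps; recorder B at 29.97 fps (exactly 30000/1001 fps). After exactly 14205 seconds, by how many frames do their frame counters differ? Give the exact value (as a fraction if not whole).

A emits 30 × 14205 = 426150 frames; B emits 30000/1001 × 14205 = 426150000/1001.
Difference = 426150/1001 frames (≈ 425.7243); B is behind A.

426150/1001 frames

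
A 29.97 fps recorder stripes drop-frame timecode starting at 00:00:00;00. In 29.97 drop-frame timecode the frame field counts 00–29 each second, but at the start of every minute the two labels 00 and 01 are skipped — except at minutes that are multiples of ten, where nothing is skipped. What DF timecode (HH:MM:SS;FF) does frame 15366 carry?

00:08:32;22

Each 10-minute DF block holds 10 × 60 × 30 − 9 × 2 = 17982 frames. 15366 ÷ 17982 → 0 full blocks, remainder 15366.
Within the partial block the first minute is 1800 frames and each further minute 1798, so 8 further minute boundaries passed. Total skipped labels = 18 × 0 + 2 × 8 = 16.
Non-drop label index = 15366 + 16 = 15382; at 30 labels/s that is 00:08:32:22, i.e. DF 00:08:32;22.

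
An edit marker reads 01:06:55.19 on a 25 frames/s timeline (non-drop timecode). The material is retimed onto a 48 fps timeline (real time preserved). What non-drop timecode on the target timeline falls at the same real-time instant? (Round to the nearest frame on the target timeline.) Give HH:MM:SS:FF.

Source frame index: (1×3600 + 6×60 + 55) × 25 + 19 = 100394.
Real time: 100394 / (25) = 100394/25 s.
Target frame: (100394/25) × (48) = 4818912/25 ≈ 192756.480 → 192756.
At 48 labels/s: frame 192756 → 01:06:55:36.

01:06:55:36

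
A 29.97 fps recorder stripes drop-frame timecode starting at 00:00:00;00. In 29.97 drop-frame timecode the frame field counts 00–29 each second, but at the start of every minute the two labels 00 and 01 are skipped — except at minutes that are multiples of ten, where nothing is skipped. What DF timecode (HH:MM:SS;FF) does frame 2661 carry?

Ten DF minutes hold 17982 frames, so frame 2661 lies in block 0 (frames 0–17981) with 2661 frames into that block.
The block's first minute is 1800 frames and the rest 1798 each; 2661 frames reaches minute 1, so 0 × 18 + 1 × 2 = 2 labels have been skipped so far.
Adding those back, label number 2661 + 2 = 2663 at 30 labels/s is 88 s + 23 f = 0 h 1 min 28 s frame 23, i.e. 00:01:28;23.

00:01:28;23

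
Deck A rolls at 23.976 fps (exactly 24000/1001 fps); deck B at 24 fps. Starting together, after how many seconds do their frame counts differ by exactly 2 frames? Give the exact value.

1001/12 seconds

The gap grows by |24 − 24000/1001| = 24/1001 frames per second.
Time for a 2-frame gap: 2 ÷ (24/1001) = 1001/12 s.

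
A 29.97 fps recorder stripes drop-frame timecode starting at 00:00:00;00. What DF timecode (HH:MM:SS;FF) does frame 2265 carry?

Each 10-minute DF block holds 10 × 60 × 30 − 9 × 2 = 17982 frames. 2265 ÷ 17982 → 0 full blocks, remainder 2265.
Within the partial block the first minute is 1800 frames and each further minute 1798, so 1 further minute boundary passed. Total skipped labels = 18 × 0 + 2 × 1 = 2.
Non-drop label index = 2265 + 2 = 2267; at 30 labels/s that is 00:01:15:17, i.e. DF 00:01:15;17.

00:01:15;17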